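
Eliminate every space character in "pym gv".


Input string: 'pym gv'
Operation: remove all spaces
Words: 'pym', 'gv'
Join without spaces: pymgv


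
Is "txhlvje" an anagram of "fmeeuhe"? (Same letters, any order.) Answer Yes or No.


String 1: 'fmeeuhe' -> sorted: 'eeefhmu'
String 2: 'txhlvje' -> sorted: 'ehjltvx'
Compare sorted forms: 'eeefhmu' != 'ehjltvx'
Anagram: No


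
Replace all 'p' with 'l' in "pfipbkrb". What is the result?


Input string: 'pfipbkrb'
Operation: replace 'p' with 'l'
Positions of 'p': 0, 3
After replacement: lfilbkrb


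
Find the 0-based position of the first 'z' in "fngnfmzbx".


Input string: 'fngnfmzbx'
Target: 'z'
Scanning left to right: s[0]='f', s[1]='n', s[2]='g', s[3]='n', s[4]='f', s[5]='m', s[6]='z'
First match at index: 6


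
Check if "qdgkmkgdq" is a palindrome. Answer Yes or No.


Input string: 'qdgkmkgdq'
Reversed: 'qdgkmkgdq'
Compare pairs: s[0]='q' vs s[8]='q' (match), s[1]='d' vs s[7]='d' (match), s[2]='g' vs s[6]='g' (match), s[3]='k' vs s[5]='k' (match)
Palindrome: Yes


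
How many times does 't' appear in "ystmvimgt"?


Input string: 'ystmvimgt'
Target character: 't'
Scan each position: s[2]='t', s[8]='t'
Matches found at indices: 2, 8
Total: 2


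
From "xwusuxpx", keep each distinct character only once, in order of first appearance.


Input: 'xwusuxpx'
Operation: keep first occurrence of each character
Scan: s[0]='x' new -> keep; s[1]='w' new -> keep; s[2]='u' new -> keep; s[3]='s' new -> keep; s[4]='u' seen -> skip; s[5]='x' seen -> skip; s[6]='p' new -> keep; s[7]='x' seen -> skip
Result: xwusp


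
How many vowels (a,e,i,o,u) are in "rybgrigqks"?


Input string: 'rybgrigqks'
Operation: count vowels (a, e, i, o, u)
Scan: s[0]='r', s[1]='y', s[2]='b', s[3]='g', s[4]='r', s[5]='i' (vowel), s[6]='g', s[7]='q', s[8]='k', s[9]='s'
Vowels found: 1
Result: 1


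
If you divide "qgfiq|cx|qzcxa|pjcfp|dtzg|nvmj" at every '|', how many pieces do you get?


Input string: 'qgfiq|cx|qzcxa|pjcfp|dtzg|nvmj'
Delimiter: '|'
Split result: 'qgfiq', 'cx', 'qzcxa', 'pjcfp', 'dtzg', 'nvmj'
Number of parts: 6


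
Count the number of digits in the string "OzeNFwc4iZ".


Input string: 'OzeNFwc4iZ'
Operation: count digit characters (0-9)
Scan: 'O', 'z', 'e', 'N', 'F', 'w', 'c', '4'(digit), 'i', 'Z'
Digits found: 1
Result: 1


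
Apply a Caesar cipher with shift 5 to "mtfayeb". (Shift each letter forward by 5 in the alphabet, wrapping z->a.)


Input: 'mtfayeb', shift = 5
Operation: for each letter, (position + 5) mod 26
Mapping: 'm'(12+5=17)->'r', 't'(19+5=24)->'y', 'f'(5+5=10)->'k', 'a'(0+5=5)->'f', 'y'(24+5=29, 29 mod 26=3)->'d', 'e'(4+5=9)->'j', 'b'(1+5=6)->'g'
Result: rykfdjg


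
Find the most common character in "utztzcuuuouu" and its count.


Input: 'utztzcuuuouu'
Operation: tally each character
Counts: 'c':1, 'o':1, 't':2, 'u':6, 'z':2
Maximum: 'u' appears 6 times


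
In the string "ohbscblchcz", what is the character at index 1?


Input string: 'ohbscblchcz'
Operation: get character at index 1
Index mapping: s[0]='o', s[1]='h'
Result: 'h'


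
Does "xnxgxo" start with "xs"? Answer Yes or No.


Input string: 'xnxgxo'
Prefix to check: 'xs'
First 2 characters of input: 'xn'
Match: False
Result: No


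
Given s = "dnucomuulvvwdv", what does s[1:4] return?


Input string: 'dnucomuulvvwdv'
Operation: slice [1:4]
Extract characters: s[1]='n', s[2]='u', s[3]='c'
Result: nuc


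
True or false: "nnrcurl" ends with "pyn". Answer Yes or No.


Input string: 'nnrcurl'
Suffix to check: 'pyn'
Last 3 characters of input: 'url'
Match: False
Result: No


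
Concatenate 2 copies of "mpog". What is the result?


Input string: 'mpog'
Operation: repeat 2 times
Concatenation: 'mpog' + 'mpog'
Result: mpogmpog


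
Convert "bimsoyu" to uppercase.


Input string: 'bimsoyu'
Operation: convert each letter to uppercase
Mapping: 'b'->'B', 'i'->'I', 'm'->'M', 's'->'S', 'o'->'O', 'y'->'Y', 'u'->'U'
Result: BIMSOYU


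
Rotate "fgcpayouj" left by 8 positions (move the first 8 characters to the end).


Input: 'fgcpayouj', shift = 8
Operation: split at index 8 and swap parts
Front part s[0:8] = 'fgcpayou'
Back part s[8:] = 'j'
Rotated = back + front = 'j' + 'fgcpayou'
Result: jfgcpayou


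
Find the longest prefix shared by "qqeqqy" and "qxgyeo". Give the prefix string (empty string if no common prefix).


String 1: 'qqeqqy'
String 2: 'qxgyeo'
Compare position by position:
pos 0: 'q' vs 'q' match
pos 1: 'q' vs 'x' differ -> stop
Longest common prefix: "q" (length 1)


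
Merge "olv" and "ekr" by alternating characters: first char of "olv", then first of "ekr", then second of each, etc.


String 1: 'olv'
String 2: 'ekr'
Operation: alternate characters
Pairs: 'o'+'e', 'l'+'k', 'v'+'r'
Result: oelkvr


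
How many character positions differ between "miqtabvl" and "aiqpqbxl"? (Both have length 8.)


String 1: 'miqtabvl'
String 2: 'aiqpqbxl'
Compare each position: pos 0: 'm'!='a', pos 1: 'i'=='i', pos 2: 'q'=='q', pos 3: 't'!='p', pos 4: 'a'!='q', pos 5: 'b'=='b', pos 6: 'v'!='x', pos 7: 'l'=='l'
Differing positions: 4
Hamming distance: 4


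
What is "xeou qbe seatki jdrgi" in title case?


Input string: 'xeou qbe seatki jdrgi'
Operation: capitalize first letter of each word
Word transformations: 'xeou'->'Xeou', 'qbe'->'Qbe', 'seatki'->'Seatki', 'jdrgi'->'Jdrgi'
Result: Xeou Qbe Seatki Jdrgi


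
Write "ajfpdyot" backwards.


Input string: 'ajfpdyot'
Operation: reverse character order
Original order: 'a' -> 'j' -> 'f' -> 'p' -> 'd' -> 'y' -> 'o' -> 't'
Reversed order: 't' -> 'o' -> 'y' -> 'd' -> 'p' -> 'f' -> 'j' -> 'a'
Result: toydpfja


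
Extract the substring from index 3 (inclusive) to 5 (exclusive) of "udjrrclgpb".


Input string: 'udjrrclgpb'
Operation: slice [3:5]
Extract characters: s[3]='r', s[4]='r'
Result: rr


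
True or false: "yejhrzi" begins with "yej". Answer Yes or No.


Input string: 'yejhrzi'
Prefix to check: 'yej'
First 3 characters of input: 'yej'
Match: True
Result: Yes


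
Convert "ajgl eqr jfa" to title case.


Input string: 'ajgl eqr jfa'
Operation: capitalize first letter of each word
Word transformations: 'ajgl'->'Ajgl', 'eqr'->'Eqr', 'jfa'->'Jfa'
Result: Ajgl Eqr Jfa


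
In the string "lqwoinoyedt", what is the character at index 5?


Input string: 'lqwoinoyedt'
Operation: get character at index 5
Index mapping: s[0]='l', s[1]='q', s[2]='w', s[3]='o', s[4]='i', s[5]='n'
Result: 'n'


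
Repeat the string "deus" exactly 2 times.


Input string: 'deus'
Operation: repeat 2 times
Concatenation: 'deus' + 'deus'
Result: deusdeus


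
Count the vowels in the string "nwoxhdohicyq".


Input string: 'nwoxhdohicyq'
Operation: count vowels (a, e, i, o, u)
Scan: s[0]='n', s[1]='w', s[2]='o' (vowel), s[3]='x', s[4]='h', s[5]='d', s[6]='o' (vowel), s[7]='h', s[8]='i' (vowel), s[9]='c', s[10]='y', s[11]='q'
Vowels found: 3
Result: 3


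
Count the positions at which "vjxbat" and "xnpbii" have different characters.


String 1: 'vjxbat'
String 2: 'xnpbii'
Compare each position: pos 0: 'v'!='x', pos 1: 'j'!='n', pos 2: 'x'!='p', pos 3: 'b'=='b', pos 4: 'a'!='i', pos 5: 't'!='i'
Differing positions: 5
Hamming distance: 5


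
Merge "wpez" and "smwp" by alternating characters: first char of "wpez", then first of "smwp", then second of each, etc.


String 1: 'wpez'
String 2: 'smwp'
Operation: alternate characters
Pairs: 'w'+'s', 'p'+'m', 'e'+'w', 'z'+'p'
Result: wspmewzp


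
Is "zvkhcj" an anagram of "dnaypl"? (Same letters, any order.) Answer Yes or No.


String 1: 'dnaypl' -> sorted: 'adlnpy'
String 2: 'zvkhcj' -> sorted: 'chjkvz'
Compare sorted forms: 'adlnpy' != 'chjkvz'
Anagram: No


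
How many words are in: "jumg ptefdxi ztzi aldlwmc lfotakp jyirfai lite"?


Input string: 'jumg ptefdxi ztzi aldlwmc lfotakp jyirfai lite'
Operation: split by spaces
Words found: 'jumg', 'ptefdxi', 'ztzi', 'aldlwmc', 'lfotakp', 'jyirfai', 'lite'
Word count: 7


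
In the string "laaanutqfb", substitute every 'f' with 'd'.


Input string: 'laaanutqfb'
Operation: replace 'f' with 'd'
Positions of 'f': 8
After replacement: laaanutqdb


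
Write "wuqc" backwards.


Input string: 'wuqc'
Operation: reverse character order
Original order: 'w' -> 'u' -> 'q' -> 'c'
Reversed order: 'c' -> 'q' -> 'u' -> 'w'
Result: cquw


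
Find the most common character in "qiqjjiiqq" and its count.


Input: 'qiqjjiiqq'
Operation: tally each character
Counts: 'i':3, 'j':2, 'q':4
Maximum: 'q' appears 4 times


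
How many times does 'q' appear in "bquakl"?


Input string: 'bquakl'
Target character: 'q'
Scan each position: s[1]='q'
Matches found at indices: 1
Total: 1


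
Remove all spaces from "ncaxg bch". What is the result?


Input string: 'ncaxg bch'
Operation: remove all spaces
Words: 'ncaxg', 'bch'
Join without spaces: ncaxgbch


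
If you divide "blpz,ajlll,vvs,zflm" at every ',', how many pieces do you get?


Input string: 'blpz,ajlll,vvs,zflm'
Delimiter: ','
Split result: 'blpz', 'ajlll', 'vvs', 'zflm'
Number of parts: 4


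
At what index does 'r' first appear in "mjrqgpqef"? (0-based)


Input string: 'mjrqgpqef'
Target: 'r'
Scanning left to right: s[0]='m', s[1]='j', s[2]='r'
First match at index: 2


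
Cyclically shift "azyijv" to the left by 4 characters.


Input: 'azyijv', shift = 4
Operation: split at index 4 and swap parts
Front part s[0:4] = 'azyi'
Back part s[4:] = 'jv'
Rotated = back + front = 'jv' + 'azyi'
Result: jvazyi


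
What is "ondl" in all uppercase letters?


Input string: 'ondl'
Operation: convert each letter to uppercase
Mapping: 'o'->'O', 'n'->'N', 'd'->'D', 'l'->'L'
Result: ONDL


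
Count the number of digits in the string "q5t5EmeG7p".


Input string: 'q5t5EmeG7p'
Operation: count digit characters (0-9)
Scan: 'q', '5'(digit), 't', '5'(digit), 'E', 'm', 'e', 'G', '7'(digit), 'p'
Digits found: 3
Result: 3


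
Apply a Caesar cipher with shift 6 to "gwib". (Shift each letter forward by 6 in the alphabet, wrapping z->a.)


Input: 'gwib', shift = 6
Operation: for each letter, (position + 6) mod 26
Mapping: 'g'(6+6=12)->'m', 'w'(22+6=28, 28 mod 26=2)->'c', 'i'(8+6=14)->'o', 'b'(1+6=7)->'h'
Result: mcoh


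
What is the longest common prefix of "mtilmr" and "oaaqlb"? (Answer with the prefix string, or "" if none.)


String 1: 'mtilmr'
String 2: 'oaaqlb'
Compare position by position:
pos 0: 'm' vs 'o' differ -> stop
Longest common prefix: "" (length 0)


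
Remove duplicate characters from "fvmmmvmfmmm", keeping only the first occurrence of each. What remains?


Input: 'fvmmmvmfmmm'
Operation: keep first occurrence of each character
Scan: s[0]='f' new -> keep; s[1]='v' new -> keep; s[2]='m' new -> keep; s[3]='m' seen -> skip; s[4]='m' seen -> skip; s[5]='v' seen -> skip; s[6]='m' seen -> skip; s[7]='f' seen -> skip; s[8]='m' seen -> skip; s[9]='m' seen -> skip; s[10]='m' seen -> skip
Result: fvm


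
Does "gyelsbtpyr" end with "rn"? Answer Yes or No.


Input string: 'gyelsbtpyr'
Suffix to check: 'rn'
Last 2 characters of input: 'yr'
Match: False
Result: No


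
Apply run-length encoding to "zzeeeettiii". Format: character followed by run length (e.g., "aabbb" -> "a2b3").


Input: 'zzeeeettiii'
Operation: identify consecutive runs
Runs: 'zz' -> z2, 'eeee' -> e4, 'tt' -> t2, 'iii' -> i3
Encoded: z2e4t2i3


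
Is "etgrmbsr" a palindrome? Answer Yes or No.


Input string: 'etgrmbsr'
Reversed: 'rsbmrgte'
Compare pairs: s[0]='e' vs s[7]='r' (mismatch), s[1]='t' vs s[6]='s' (mismatch), s[2]='g' vs s[5]='b' (mismatch), s[3]='r' vs s[4]='m' (mismatch)
Palindrome: No


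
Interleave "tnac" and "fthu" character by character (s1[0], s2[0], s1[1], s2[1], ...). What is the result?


String 1: 'tnac'
String 2: 'fthu'
Operation: alternate characters
Pairs: 't'+'f', 'n'+'t', 'a'+'h', 'c'+'u'
Result: tfntahcu


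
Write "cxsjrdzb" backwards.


Input string: 'cxsjrdzb'
Operation: reverse character order
Original order: 'c' -> 'x' -> 's' -> 'j' -> 'r' -> 'd' -> 'z' -> 'b'
Reversed order: 'b' -> 'z' -> 'd' -> 'r' -> 'j' -> 's' -> 'x' -> 'c'
Result: bzdrjsxc


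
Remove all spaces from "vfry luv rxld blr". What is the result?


Input string: 'vfry luv rxld blr'
Operation: remove all spaces
Words: 'vfry', 'luv', 'rxld', 'blr'
Join without spaces: vfryluvrxldblr


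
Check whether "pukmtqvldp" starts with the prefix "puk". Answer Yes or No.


Input string: 'pukmtqvldp'
Prefix to check: 'puk'
First 3 characters of input: 'puk'
Match: True
Result: Yes


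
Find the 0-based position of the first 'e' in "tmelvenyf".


Input string: 'tmelvenyf'
Target: 'e'
Scanning left to right: s[0]='t', s[1]='m', s[2]='e'
First match at index: 2


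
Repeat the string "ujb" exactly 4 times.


Input string: 'ujb'
Operation: repeat 4 times
Concatenation: 'ujb' + 'ujb' + 'ujb' + 'ujb'
Result: ujbujbujbujb


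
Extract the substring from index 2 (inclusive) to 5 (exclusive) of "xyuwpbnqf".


Input string: 'xyuwpbnqf'
Operation: slice [2:5]
Extract characters: s[2]='u', s[3]='w', s[4]='p'
Result: uwp


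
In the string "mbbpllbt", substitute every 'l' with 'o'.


Input string: 'mbbpllbt'
Operation: replace 'l' with 'o'
Positions of 'l': 4, 5
After replacement: mbbpoobt


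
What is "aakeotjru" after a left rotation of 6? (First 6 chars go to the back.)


Input: 'aakeotjru', shift = 6
Operation: split at index 6 and swap parts
Front part s[0:6] = 'aakeot'
Back part s[6:] = 'jru'
Rotated = back + front = 'jru' + 'aakeot'
Result: jruaakeot


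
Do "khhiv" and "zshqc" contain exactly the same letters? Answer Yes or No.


String 1: 'khhiv' -> sorted: 'hhikv'
String 2: 'zshqc' -> sorted: 'chqsz'
Compare sorted forms: 'hhikv' != 'chqsz'
Anagram: No


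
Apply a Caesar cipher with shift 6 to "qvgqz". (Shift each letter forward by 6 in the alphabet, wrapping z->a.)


Input: 'qvgqz', shift = 6
Operation: for each letter, (position + 6) mod 26
Mapping: 'q'(16+6=22)->'w', 'v'(21+6=27, 27 mod 26=1)->'b', 'g'(6+6=12)->'m', 'q'(16+6=22)->'w', 'z'(25+6=31, 31 mod 26=5)->'f'
Result: wbmwf


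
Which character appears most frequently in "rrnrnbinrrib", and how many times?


Input: 'rrnrnbinrrib'
Operation: tally each character
Counts: 'b':2, 'i':2, 'n':3, 'r':5
Maximum: 'r' appears 5 times


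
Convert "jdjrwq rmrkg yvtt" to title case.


Input string: 'jdjrwq rmrkg yvtt'
Operation: capitalize first letter of each word
Word transformations: 'jdjrwq'->'Jdjrwq', 'rmrkg'->'Rmrkg', 'yvtt'->'Yvtt'
Result: Jdjrwq Rmrkg Yvtt


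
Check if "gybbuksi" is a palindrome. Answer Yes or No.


Input string: 'gybbuksi'
Reversed: 'iskubbyg'
Compare pairs: s[0]='g' vs s[7]='i' (mismatch), s[1]='y' vs s[6]='s' (mismatch), s[2]='b' vs s[5]='k' (mismatch), s[3]='b' vs s[4]='u' (mismatch)
Palindrome: No


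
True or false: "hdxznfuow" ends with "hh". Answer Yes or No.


Input string: 'hdxznfuow'
Suffix to check: 'hh'
Last 2 characters of input: 'ow'
Match: False
Result: No


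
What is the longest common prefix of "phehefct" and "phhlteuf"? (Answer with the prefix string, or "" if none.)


String 1: 'phehefct'
String 2: 'phhlteuf'
Compare position by position:
pos 0: 'p' vs 'p' match
pos 1: 'h' vs 'h' match
pos 2: 'e' vs 'h' differ -> stop
Longest common prefix: "ph" (length 2)


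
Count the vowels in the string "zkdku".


Input string: 'zkdku'
Operation: count vowels (a, e, i, o, u)
Scan: s[0]='z', s[1]='k', s[2]='d', s[3]='k', s[4]='u' (vowel)
Vowels found: 1
Result: 1


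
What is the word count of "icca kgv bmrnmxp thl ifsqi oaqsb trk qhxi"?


Input string: 'icca kgv bmrnmxp thl ifsqi oaqsb trk qhxi'
Operation: split by spaces
Words found: 'icca', 'kgv', 'bmrnmxp', 'thl', 'ifsqi', 'oaqsb', 'trk', 'qhxi'
Word count: 8


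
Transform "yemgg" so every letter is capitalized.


Input string: 'yemgg'
Operation: convert each letter to uppercase
Mapping: 'y'->'Y', 'e'->'E', 'm'->'M', 'g'->'G', 'g'->'G'
Result: YEMGG


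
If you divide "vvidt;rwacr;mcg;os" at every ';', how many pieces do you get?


Input string: 'vvidt;rwacr;mcg;os'
Delimiter: ';'
Split result: 'vvidt', 'rwacr', 'mcg', 'os'
Number of parts: 4


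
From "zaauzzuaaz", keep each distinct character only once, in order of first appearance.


Input: 'zaauzzuaaz'
Operation: keep first occurrence of each character
Scan: s[0]='z' new -> keep; s[1]='a' new -> keep; s[2]='a' seen -> skip; s[3]='u' new -> keep; s[4]='z' seen -> skip; s[5]='z' seen -> skip; s[6]='u' seen -> skip; s[7]='a' seen -> skip; s[8]='a' seen -> skip; s[9]='z' seen -> skip
Result: zau


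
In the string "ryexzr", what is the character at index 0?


Input string: 'ryexzr'
Operation: get character at index 0
Index mapping: s[0]='r'
Result: 'r'


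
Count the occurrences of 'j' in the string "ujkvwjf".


Input string: 'ujkvwjf'
Target character: 'j'
Scan each position: s[1]='j', s[5]='j'
Matches found at indices: 1, 5
Total: 2


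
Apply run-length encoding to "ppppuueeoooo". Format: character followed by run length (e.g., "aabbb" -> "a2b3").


Input: 'ppppuueeoooo'
Operation: identify consecutive runs
Runs: 'pppp' -> p4, 'uu' -> u2, 'ee' -> e2, 'oooo' -> o4
Encoded: p4u2e2o4


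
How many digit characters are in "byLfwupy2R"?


Input string: 'byLfwupy2R'
Operation: count digit characters (0-9)
Scan: 'b', 'y', 'L', 'f', 'w', 'u', 'p', 'y', '2'(digit), 'R'
Digits found: 1
Result: 1


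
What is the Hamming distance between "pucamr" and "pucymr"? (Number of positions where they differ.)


String 1: 'pucamr'
String 2: 'pucymr'
Compare each position: pos 0: 'p'=='p', pos 1: 'u'=='u', pos 2: 'c'=='c', pos 3: 'a'!='y', pos 4: 'm'=='m', pos 5: 'r'=='r'
Differing positions: 1
Hamming distance: 1


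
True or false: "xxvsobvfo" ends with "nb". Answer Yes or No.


Input string: 'xxvsobvfo'
Suffix to check: 'nb'
Last 2 characters of input: 'fo'
Match: False
Result: No


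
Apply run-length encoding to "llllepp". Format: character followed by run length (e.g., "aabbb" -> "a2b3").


Input: 'llllepp'
Operation: identify consecutive runs
Runs: 'llll' -> l4, 'e' -> e1, 'pp' -> p2
Encoded: l4e1p2


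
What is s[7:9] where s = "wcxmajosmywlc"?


Input string: 'wcxmajosmywlc'
Operation: slice [7:9]
Extract characters: s[7]='s', s[8]='m'
Result: sm


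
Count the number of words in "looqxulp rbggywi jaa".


Input string: 'looqxulp rbggywi jaa'
Operation: split by spaces
Words found: 'looqxulp', 'rbggywi', 'jaa'
Word count: 3


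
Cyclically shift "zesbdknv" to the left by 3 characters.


Input: 'zesbdknv', shift = 3
Operation: split at index 3 and swap parts
Front part s[0:3] = 'zes'
Back part s[3:] = 'bdknv'
Rotated = back + front = 'bdknv' + 'zes'
Result: bdknvzes


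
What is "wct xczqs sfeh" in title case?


Input string: 'wct xczqs sfeh'
Operation: capitalize first letter of each word
Word transformations: 'wct'->'Wct', 'xczqs'->'Xczqs', 'sfeh'->'Sfeh'
Result: Wct Xczqs Sfeh


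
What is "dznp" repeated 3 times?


Input string: 'dznp'
Operation: repeat 3 times
Concatenation: 'dznp' + 'dznp' + 'dznp'
Result: dznpdznpdznp


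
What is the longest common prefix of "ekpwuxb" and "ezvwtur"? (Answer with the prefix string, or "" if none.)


String 1: 'ekpwuxb'
String 2: 'ezvwtur'
Compare position by position:
pos 0: 'e' vs 'e' match
pos 1: 'k' vs 'z' differ -> stop
Longest common prefix: "e" (length 1)


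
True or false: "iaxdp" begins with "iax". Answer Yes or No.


Input string: 'iaxdp'
Prefix to check: 'iax'
First 3 characters of input: 'iax'
Match: True
Result: Yes


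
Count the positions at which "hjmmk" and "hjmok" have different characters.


String 1: 'hjmmk'
String 2: 'hjmok'
Compare each position: pos 0: 'h'=='h', pos 1: 'j'=='j', pos 2: 'm'=='m', pos 3: 'm'!='o', pos 4: 'k'=='k'
Differing positions: 1
Hamming distance: 1


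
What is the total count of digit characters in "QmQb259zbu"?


Input string: 'QmQb259zbu'
Operation: count digit characters (0-9)
Scan: 'Q', 'm', 'Q', 'b', '2'(digit), '5'(digit), '9'(digit), 'z', 'b', 'u'
Digits found: 3
Result: 3


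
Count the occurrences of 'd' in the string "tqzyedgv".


Input string: 'tqzyedgv'
Target character: 'd'
Scan each position: s[5]='d'
Matches found at indices: 5
Total: 1


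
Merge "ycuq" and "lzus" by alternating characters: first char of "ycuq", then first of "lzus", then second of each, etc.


String 1: 'ycuq'
String 2: 'lzus'
Operation: alternate characters
Pairs: 'y'+'l', 'c'+'z', 'u'+'u', 'q'+'s'
Result: ylczuuqs


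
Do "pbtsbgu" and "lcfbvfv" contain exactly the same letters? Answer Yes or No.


String 1: 'pbtsbgu' -> sorted: 'bbgpstu'
String 2: 'lcfbvfv' -> sorted: 'bcfflvv'
Compare sorted forms: 'bbgpstu' != 'bcfflvv'
Anagram: No


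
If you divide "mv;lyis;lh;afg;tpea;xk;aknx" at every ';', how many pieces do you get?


Input string: 'mv;lyis;lh;afg;tpea;xk;aknx'
Delimiter: ';'
Split result: 'mv', 'lyis', 'lh', 'afg', 'tpea', 'xk', 'aknx'
Number of parts: 7


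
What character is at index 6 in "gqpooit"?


Input string: 'gqpooit'
Operation: get character at index 6
Index mapping: s[0]='g', s[1]='q', s[2]='p', s[3]='o', s[4]='o', s[5]='i', s[6]='t'
Result: 't'


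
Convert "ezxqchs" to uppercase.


Input string: 'ezxqchs'
Operation: convert each letter to uppercase
Mapping: 'e'->'E', 'z'->'Z', 'x'->'X', 'q'->'Q', 'c'->'C', 'h'->'H', 's'->'S'
Result: EZXQCHS


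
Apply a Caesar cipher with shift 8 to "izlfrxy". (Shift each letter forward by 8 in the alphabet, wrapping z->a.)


Input: 'izlfrxy', shift = 8
Operation: for each letter, (position + 8) mod 26
Mapping: 'i'(8+8=16)->'q', 'z'(25+8=33, 33 mod 26=7)->'h', 'l'(11+8=19)->'t', 'f'(5+8=13)->'n', 'r'(17+8=25)->'z', 'x'(23+8=31, 31 mod 26=5)->'f', 'y'(24+8=32, 32 mod 26=6)->'g'
Result: qhtnzfg


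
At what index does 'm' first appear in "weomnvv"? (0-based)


Input string: 'weomnvv'
Target: 'm'
Scanning left to right: s[0]='w', s[1]='e', s[2]='o', s[3]='m'
First match at index: 3


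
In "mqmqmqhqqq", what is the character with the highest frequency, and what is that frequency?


Input: 'mqmqmqhqqq'
Operation: tally each character
Counts: 'h':1, 'm':3, 'q':6
Maximum: 'q' appears 6 times


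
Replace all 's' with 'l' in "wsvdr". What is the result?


Input string: 'wsvdr'
Operation: replace 's' with 'l'
Positions of 's': 1
After replacement: wlvdr


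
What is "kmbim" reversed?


Input string: 'kmbim'
Operation: reverse character order
Original order: 'k' -> 'm' -> 'b' -> 'i' -> 'm'
Reversed order: 'm' -> 'i' -> 'b' -> 'm' -> 'k'
Result: mibmk


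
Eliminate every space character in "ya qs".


Input string: 'ya qs'
Operation: remove all spaces
Words: 'ya', 'qs'
Join without spaces: yaqs


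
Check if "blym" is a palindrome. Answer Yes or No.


Input string: 'blym'
Reversed: 'mylb'
Compare pairs: s[0]='b' vs s[3]='m' (mismatch), s[1]='l' vs s[2]='y' (mismatch)
Palindrome: No


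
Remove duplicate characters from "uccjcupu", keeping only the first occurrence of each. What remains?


Input: 'uccjcupu'
Operation: keep first occurrence of each character
Scan: s[0]='u' new -> keep; s[1]='c' new -> keep; s[2]='c' seen -> skip; s[3]='j' new -> keep; s[4]='c' seen -> skip; s[5]='u' seen -> skip; s[6]='p' new -> keep; s[7]='u' seen -> skip
Result: ucjp


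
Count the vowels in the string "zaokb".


Input string: 'zaokb'
Operation: count vowels (a, e, i, o, u)
Scan: s[0]='z', s[1]='a' (vowel), s[2]='o' (vowel), s[3]='k', s[4]='b'
Vowels found: 2
Result: 2


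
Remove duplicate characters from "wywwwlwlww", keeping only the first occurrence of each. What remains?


Input: 'wywwwlwlww'
Operation: keep first occurrence of each character
Scan: s[0]='w' new -> keep; s[1]='y' new -> keep; s[2]='w' seen -> skip; s[3]='w' seen -> skip; s[4]='w' seen -> skip; s[5]='l' new -> keep; s[6]='w' seen -> skip; s[7]='l' seen -> skip; s[8]='w' seen -> skip; s[9]='w' seen -> skip
Result: wyl


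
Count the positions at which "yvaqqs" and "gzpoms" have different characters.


String 1: 'yvaqqs'
String 2: 'gzpoms'
Compare each position: pos 0: 'y'!='g', pos 1: 'v'!='z', pos 2: 'a'!='p', pos 3: 'q'!='o', pos 4: 'q'!='m', pos 5: 's'=='s'
Differing positions: 5
Hamming distance: 5


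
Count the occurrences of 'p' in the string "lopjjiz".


Input string: 'lopjjiz'
Target character: 'p'
Scan each position: s[2]='p'
Matches found at indices: 2
Total: 1


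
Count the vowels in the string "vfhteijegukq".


Input string: 'vfhteijegukq'
Operation: count vowels (a, e, i, o, u)
Scan: s[0]='v', s[1]='f', s[2]='h', s[3]='t', s[4]='e' (vowel), s[5]='i' (vowel), s[6]='j', s[7]='e' (vowel), s[8]='g', s[9]='u' (vowel), s[10]='k', s[11]='q'
Vowels found: 4
Result: 4


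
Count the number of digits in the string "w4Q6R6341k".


Input string: 'w4Q6R6341k'
Operation: count digit characters (0-9)
Scan: 'w', '4'(digit), 'Q', '6'(digit), 'R', '6'(digit), '3'(digit), '4'(digit), '1'(digit), 'k'
Digits found: 6
Result: 6


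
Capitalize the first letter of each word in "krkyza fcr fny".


Input string: 'krkyza fcr fny'
Operation: capitalize first letter of each word
Word transformations: 'krkyza'->'Krkyza', 'fcr'->'Fcr', 'fny'->'Fny'
Result: Krkyza Fcr Fny


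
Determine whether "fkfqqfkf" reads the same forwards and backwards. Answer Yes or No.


Input string: 'fkfqqfkf'
Reversed: 'fkfqqfkf'
Compare pairs: s[0]='f' vs s[7]='f' (match), s[1]='k' vs s[6]='k' (match), s[2]='f' vs s[5]='f' (match), s[3]='q' vs s[4]='q' (match)
Palindrome: Yes


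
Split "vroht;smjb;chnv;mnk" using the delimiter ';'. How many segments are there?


Input string: 'vroht;smjb;chnv;mnk'
Delimiter: ';'
Split result: 'vroht', 'smjb', 'chnv', 'mnk'
Number of parts: 4


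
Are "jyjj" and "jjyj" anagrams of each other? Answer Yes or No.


String 1: 'jyjj' -> sorted: 'jjjy'
String 2: 'jjyj' -> sorted: 'jjjy'
Compare sorted forms: 'jjjy' == 'jjjy'
Anagram: Yes


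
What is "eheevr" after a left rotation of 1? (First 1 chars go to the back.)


Input: 'eheevr', shift = 1
Operation: split at index 1 and swap parts
Front part s[0:1] = 'e'
Back part s[1:] = 'heevr'
Rotated = back + front = 'heevr' + 'e'
Result: heevre


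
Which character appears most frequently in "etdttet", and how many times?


Input: 'etdttet'
Operation: tally each character
Counts: 'd':1, 'e':2, 't':4
Maximum: 't' appears 4 times


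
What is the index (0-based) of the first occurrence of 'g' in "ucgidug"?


Input string: 'ucgidug'
Target: 'g'
Scanning left to right: s[0]='u', s[1]='c', s[2]='g'
First match at index: 2


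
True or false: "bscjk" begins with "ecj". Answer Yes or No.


Input string: 'bscjk'
Prefix to check: 'ecj'
First 3 characters of input: 'bsc'
Match: False
Result: No


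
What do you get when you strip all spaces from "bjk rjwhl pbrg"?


Input string: 'bjk rjwhl pbrg'
Operation: remove all spaces
Words: 'bjk', 'rjwhl', 'pbrg'
Join without spaces: bjkrjwhlpbrg


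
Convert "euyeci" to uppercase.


Input string: 'euyeci'
Operation: convert each letter to uppercase
Mapping: 'e'->'E', 'u'->'U', 'y'->'Y', 'e'->'E', 'c'->'C', 'i'->'I'
Result: EUYECI


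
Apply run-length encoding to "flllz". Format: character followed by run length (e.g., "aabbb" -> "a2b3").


Input: 'flllz'
Operation: identify consecutive runs
Runs: 'f' -> f1, 'lll' -> l3, 'z' -> z1
Encoded: f1l3z1


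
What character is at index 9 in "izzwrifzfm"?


Input string: 'izzwrifzfm'
Operation: get character at index 9
Index mapping: s[0]='i', s[1]='z', s[2]='z', s[3]='w', s[4]='r', s[5]='i', s[6]='f', s[7]='z', s[8]='f', s[9]='m'
Result: 'm'


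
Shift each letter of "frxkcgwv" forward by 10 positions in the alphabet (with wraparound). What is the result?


Input: 'frxkcgwv', shift = 10
Operation: for each letter, (position + 10) mod 26
Mapping: 'f'(5+10=15)->'p', 'r'(17+10=27, 27 mod 26=1)->'b', 'x'(23+10=33, 33 mod 26=7)->'h', 'k'(10+10=20)->'u', 'c'(2+10=12)->'m', 'g'(6+10=16)->'q', 'w'(22+10=32, 32 mod 26=6)->'g', 'v'(21+10=31, 31 mod 26=5)->'f'
Result: pbhumqgf


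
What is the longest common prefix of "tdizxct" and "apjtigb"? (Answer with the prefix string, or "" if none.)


String 1: 'tdizxct'
String 2: 'apjtigb'
Compare position by position:
pos 0: 't' vs 'a' differ -> stop
Longest common prefix: "" (length 0)


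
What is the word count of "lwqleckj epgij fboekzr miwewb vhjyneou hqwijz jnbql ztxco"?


Input string: 'lwqleckj epgij fboekzr miwewb vhjyneou hqwijz jnbql ztxco'
Operation: split by spaces
Words found: 'lwqleckj', 'epgij', 'fboekzr', 'miwewb', 'vhjyneou', 'hqwijz', 'jnbql', 'ztxco'
Word count: 8


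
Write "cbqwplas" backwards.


Input string: 'cbqwplas'
Operation: reverse character order
Original order: 'c' -> 'b' -> 'q' -> 'w' -> 'p' -> 'l' -> 'a' -> 's'
Reversed order: 's' -> 'a' -> 'l' -> 'p' -> 'w' -> 'q' -> 'b' -> 'c'
Result: salpwqbc


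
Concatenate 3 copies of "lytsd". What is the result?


Input string: 'lytsd'
Operation: repeat 3 times
Concatenation: 'lytsd' + 'lytsd' + 'lytsd'
Result: lytsdlytsdlytsd


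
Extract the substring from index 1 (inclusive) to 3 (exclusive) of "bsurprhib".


Input string: 'bsurprhib'
Operation: slice [1:3]
Extract characters: s[1]='s', s[2]='u'
Result: su


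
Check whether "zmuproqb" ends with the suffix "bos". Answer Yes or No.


Input string: 'zmuproqb'
Suffix to check: 'bos'
Last 3 characters of input: 'oqb'
Match: False
Result: No


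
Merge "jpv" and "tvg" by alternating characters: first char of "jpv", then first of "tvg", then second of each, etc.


String 1: 'jpv'
String 2: 'tvg'
Operation: alternate characters
Pairs: 'j'+'t', 'p'+'v', 'v'+'g'
Result: jtpvvg


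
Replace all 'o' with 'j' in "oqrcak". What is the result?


Input string: 'oqrcak'
Operation: replace 'o' with 'j'
Positions of 'o': 0
After replacement: jqrcak


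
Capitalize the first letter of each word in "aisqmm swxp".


Input string: 'aisqmm swxp'
Operation: capitalize first letter of each word
Word transformations: 'aisqmm'->'Aisqmm', 'swxp'->'Swxp'
Result: Aisqmm Swxp


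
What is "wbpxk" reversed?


Input string: 'wbpxk'
Operation: reverse character order
Original order: 'w' -> 'b' -> 'p' -> 'x' -> 'k'
Reversed order: 'k' -> 'x' -> 'p' -> 'b' -> 'w'
Result: kxpbw


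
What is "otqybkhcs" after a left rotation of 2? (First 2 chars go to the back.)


Input: 'otqybkhcs', shift = 2
Operation: split at index 2 and swap parts
Front part s[0:2] = 'ot'
Back part s[2:] = 'qybkhcs'
Rotated = back + front = 'qybkhcs' + 'ot'
Result: qybkhcsot


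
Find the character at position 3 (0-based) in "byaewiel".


Input string: 'byaewiel'
Operation: get character at index 3
Index mapping: s[0]='b', s[1]='y', s[2]='a', s[3]='e'
Result: 'e'


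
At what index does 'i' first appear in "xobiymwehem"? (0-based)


Input string: 'xobiymwehem'
Target: 'i'
Scanning left to right: s[0]='x', s[1]='o', s[2]='b', s[3]='i'
First match at index: 3


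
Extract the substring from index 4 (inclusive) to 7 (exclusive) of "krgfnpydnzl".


Input string: 'krgfnpydnzl'
Operation: slice [4:7]
Extract characters: s[4]='n', s[5]='p', s[6]='y'
Result: npy


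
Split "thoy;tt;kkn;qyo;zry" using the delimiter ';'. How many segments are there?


Input string: 'thoy;tt;kkn;qyo;zry'
Delimiter: ';'
Split result: 'thoy', 'tt', 'kkn', 'qyo', 'zry'
Number of parts: 5


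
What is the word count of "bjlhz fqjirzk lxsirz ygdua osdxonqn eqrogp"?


Input string: 'bjlhz fqjirzk lxsirz ygdua osdxonqn eqrogp'
Operation: split by spaces
Words found: 'bjlhz', 'fqjirzk', 'lxsirz', 'ygdua', 'osdxonqn', 'eqrogp'
Word count: 6


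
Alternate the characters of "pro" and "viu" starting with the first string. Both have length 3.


String 1: 'pro'
String 2: 'viu'
Operation: alternate characters
Pairs: 'p'+'v', 'r'+'i', 'o'+'u'
Result: pvriou


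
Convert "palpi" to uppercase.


Input string: 'palpi'
Operation: convert each letter to uppercase
Mapping: 'p'->'P', 'a'->'A', 'l'->'L', 'p'->'P', 'i'->'I'
Result: PALPI


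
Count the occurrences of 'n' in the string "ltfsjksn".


Input string: 'ltfsjksn'
Target character: 'n'
Scan each position: s[7]='n'
Matches found at indices: 7
Total: 1


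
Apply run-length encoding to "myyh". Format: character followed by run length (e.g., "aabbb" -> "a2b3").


Input: 'myyh'
Operation: identify consecutive runs
Runs: 'm' -> m1, 'yy' -> y2, 'h' -> h1
Encoded: m1y2h1


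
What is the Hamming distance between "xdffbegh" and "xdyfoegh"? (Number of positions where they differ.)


String 1: 'xdffbegh'
String 2: 'xdyfoegh'
Compare each position: pos 0: 'x'=='x', pos 1: 'd'=='d', pos 2: 'f'!='y', pos 3: 'f'=='f', pos 4: 'b'!='o', pos 5: 'e'=='e', pos 6: 'g'=='g', pos 7: 'h'=='h'
Differing positions: 2
Hamming distance: 2


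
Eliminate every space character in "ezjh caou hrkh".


Input string: 'ezjh caou hrkh'
Operation: remove all spaces
Words: 'ezjh', 'caou', 'hrkh'
Join without spaces: ezjhcaouhrkh


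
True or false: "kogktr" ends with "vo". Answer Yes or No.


Input string: 'kogktr'
Suffix to check: 'vo'
Last 2 characters of input: 'tr'
Match: False
Result: No


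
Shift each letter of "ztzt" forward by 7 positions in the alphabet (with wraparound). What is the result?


Input: 'ztzt', shift = 7
Operation: for each letter, (position + 7) mod 26
Mapping: 'z'(25+7=32, 32 mod 26=6)->'g', 't'(19+7=26, 26 mod 26=0)->'a', 'z'(25+7=32, 32 mod 26=6)->'g', 't'(19+7=26, 26 mod 26=0)->'a'
Result: gaga


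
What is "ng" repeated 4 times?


Input string: 'ng'
Operation: repeat 4 times
Concatenation: 'ng' + 'ng' + 'ng' + 'ng'
Result: ngngngng


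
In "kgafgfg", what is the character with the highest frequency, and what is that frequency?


Input: 'kgafgfg'
Operation: tally each character
Counts: 'a':1, 'f':2, 'g':3, 'k':1
Maximum: 'g' appears 3 times


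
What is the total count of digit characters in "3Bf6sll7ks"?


Input string: '3Bf6sll7ks'
Operation: count digit characters (0-9)
Scan: '3'(digit), 'B', 'f', '6'(digit), 's', 'l', 'l', '7'(digit), 'k', 's'
Digits found: 3
Result: 3


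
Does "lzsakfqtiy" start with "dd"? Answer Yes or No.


Input string: 'lzsakfqtiy'
Prefix to check: 'dd'
First 2 characters of input: 'lz'
Match: False
Result: No


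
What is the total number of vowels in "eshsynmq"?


Input string: 'eshsynmq'
Operation: count vowels (a, e, i, o, u)
Scan: s[0]='e' (vowel), s[1]='s', s[2]='h', s[3]='s', s[4]='y', s[5]='n', s[6]='m', s[7]='q'
Vowels found: 1
Result: 1


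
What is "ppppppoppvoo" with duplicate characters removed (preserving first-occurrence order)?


Input: 'ppppppoppvoo'
Operation: keep first occurrence of each character
Scan: s[0]='p' new -> keep; s[1]='p' seen -> skip; s[2]='p' seen -> skip; s[3]='p' seen -> skip; s[4]='p' seen -> skip; s[5]='p' seen -> skip; s[6]='o' new -> keep; s[7]='p' seen -> skip; s[8]='p' seen -> skip; s[9]='v' new -> keep; s[10]='o' seen -> skip; s[11]='o' seen -> skip
Result: pov


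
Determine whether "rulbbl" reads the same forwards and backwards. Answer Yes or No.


Input string: 'rulbbl'
Reversed: 'lbblur'
Compare pairs: s[0]='r' vs s[5]='l' (mismatch), s[1]='u' vs s[4]='b' (mismatch), s[2]='l' vs s[3]='b' (mismatch)
Palindrome: No


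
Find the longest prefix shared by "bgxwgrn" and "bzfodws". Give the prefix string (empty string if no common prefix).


String 1: 'bgxwgrn'
String 2: 'bzfodws'
Compare position by position:
pos 0: 'b' vs 'b' match
pos 1: 'g' vs 'z' differ -> stop
Longest common prefix: "b" (length 1)


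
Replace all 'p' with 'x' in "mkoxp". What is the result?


Input string: 'mkoxp'
Operation: replace 'p' with 'x'
Positions of 'p': 4
After replacement: mkoxx


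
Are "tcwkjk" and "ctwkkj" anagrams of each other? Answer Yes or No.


String 1: 'tcwkjk' -> sorted: 'cjkktw'
String 2: 'ctwkkj' -> sorted: 'cjkktw'
Compare sorted forms: 'cjkktw' == 'cjkktw'
Anagram: Yes


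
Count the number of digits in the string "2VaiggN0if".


Input string: '2VaiggN0if'
Operation: count digit characters (0-9)
Scan: '2'(digit), 'V', 'a', 'i', 'g', 'g', 'N', '0'(digit), 'i', 'f'
Digits found: 2
Result: 2


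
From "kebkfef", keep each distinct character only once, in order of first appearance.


Input: 'kebkfef'
Operation: keep first occurrence of each character
Scan: s[0]='k' new -> keep; s[1]='e' new -> keep; s[2]='b' new -> keep; s[3]='k' seen -> skip; s[4]='f' new -> keep; s[5]='e' seen -> skip; s[6]='f' seen -> skip
Result: kebf


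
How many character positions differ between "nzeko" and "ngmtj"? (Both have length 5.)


String 1: 'nzeko'
String 2: 'ngmtj'
Compare each position: pos 0: 'n'=='n', pos 1: 'z'!='g', pos 2: 'e'!='m', pos 3: 'k'!='t', pos 4: 'o'!='j'
Differing positions: 4
Hamming distance: 4


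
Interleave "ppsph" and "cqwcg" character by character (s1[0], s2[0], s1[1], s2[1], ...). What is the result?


String 1: 'ppsph'
String 2: 'cqwcg'
Operation: alternate characters
Pairs: 'p'+'c', 'p'+'q', 's'+'w', 'p'+'c', 'h'+'g'
Result: pcpqswpchg


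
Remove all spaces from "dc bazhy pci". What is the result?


Input string: 'dc bazhy pci'
Operation: remove all spaces
Words: 'dc', 'bazhy', 'pci'
Join without spaces: dcbazhypci


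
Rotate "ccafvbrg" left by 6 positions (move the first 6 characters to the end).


Input: 'ccafvbrg', shift = 6
Operation: split at index 6 and swap parts
Front part s[0:6] = 'ccafvb'
Back part s[6:] = 'rg'
Rotated = back + front = 'rg' + 'ccafvb'
Result: rgccafvb


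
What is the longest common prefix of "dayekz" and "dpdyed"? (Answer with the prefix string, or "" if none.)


String 1: 'dayekz'
String 2: 'dpdyed'
Compare position by position:
pos 0: 'd' vs 'd' match
pos 1: 'a' vs 'p' differ -> stop
Longest common prefix: "d" (length 1)


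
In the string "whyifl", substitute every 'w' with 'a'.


Input string: 'whyifl'
Operation: replace 'w' with 'a'
Positions of 'w': 0
After replacement: ahyifl


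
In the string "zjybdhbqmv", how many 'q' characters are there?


Input string: 'zjybdhbqmv'
Target character: 'q'
Scan each position: s[7]='q'
Matches found at indices: 7
Total: 1


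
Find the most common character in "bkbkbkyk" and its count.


Input: 'bkbkbkyk'
Operation: tally each character
Counts: 'b':3, 'k':4, 'y':1
Maximum: 'k' appears 4 times


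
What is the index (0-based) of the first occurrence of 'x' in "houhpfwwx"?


Input string: 'houhpfwwx'
Target: 'x'
Scanning left to right: s[0]='h', s[1]='o', s[2]='u', s[3]='h', s[4]='p', s[5]='f', s[6]='w', s[7]='w', s[8]='x'
First match at index: 8


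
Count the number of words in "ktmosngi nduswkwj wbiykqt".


Input string: 'ktmosngi nduswkwj wbiykqt'
Operation: split by spaces
Words found: 'ktmosngi', 'nduswkwj', 'wbiykqt'
Word count: 3


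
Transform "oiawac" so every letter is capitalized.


Input string: 'oiawac'
Operation: convert each letter to uppercase
Mapping: 'o'->'O', 'i'->'I', 'a'->'A', 'w'->'W', 'a'->'A', 'c'->'C'
Result: OIAWAC


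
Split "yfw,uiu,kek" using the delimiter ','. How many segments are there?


Input string: 'yfw,uiu,kek'
Delimiter: ','
Split result: 'yfw', 'uiu', 'kek'
Number of parts: 3


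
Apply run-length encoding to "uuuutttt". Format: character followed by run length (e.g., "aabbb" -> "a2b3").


Input: 'uuuutttt'
Operation: identify consecutive runs
Runs: 'uuuu' -> u4, 'tttt' -> t4
Encoded: u4t4


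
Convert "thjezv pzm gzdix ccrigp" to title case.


Input string: 'thjezv pzm gzdix ccrigp'
Operation: capitalize first letter of each word
Word transformations: 'thjezv'->'Thjezv', 'pzm'->'Pzm', 'gzdix'->'Gzdix', 'ccrigp'->'Ccrigp'
Result: Thjezv Pzm Gzdix Ccrigp
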